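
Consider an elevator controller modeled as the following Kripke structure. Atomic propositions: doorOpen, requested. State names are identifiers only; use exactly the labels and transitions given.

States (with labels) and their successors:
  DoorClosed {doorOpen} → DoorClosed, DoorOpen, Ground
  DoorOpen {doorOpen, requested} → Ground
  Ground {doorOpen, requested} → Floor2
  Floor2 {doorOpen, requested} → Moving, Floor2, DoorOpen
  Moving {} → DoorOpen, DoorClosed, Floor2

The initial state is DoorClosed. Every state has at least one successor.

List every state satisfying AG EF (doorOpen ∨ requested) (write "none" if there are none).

States satisfying EF (doorOpen ∨ requested): {DoorClosed, DoorOpen, Ground, Floor2, Moving}.
States satisfying AG EF (doorOpen ∨ requested): {DoorClosed, DoorOpen, Ground, Floor2, Moving}.

{DoorClosed, DoorOpen, Ground, Floor2, Moving}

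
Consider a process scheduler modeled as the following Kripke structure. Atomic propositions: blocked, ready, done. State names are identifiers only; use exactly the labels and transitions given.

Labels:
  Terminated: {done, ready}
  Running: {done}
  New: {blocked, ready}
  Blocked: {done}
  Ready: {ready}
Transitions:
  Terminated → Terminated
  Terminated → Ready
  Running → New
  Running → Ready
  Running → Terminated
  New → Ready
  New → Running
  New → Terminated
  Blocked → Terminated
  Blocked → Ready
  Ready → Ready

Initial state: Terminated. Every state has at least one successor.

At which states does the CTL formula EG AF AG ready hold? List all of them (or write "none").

States satisfying AF AG ready: {Terminated, Blocked, Ready}.
States satisfying EG AF AG ready: {Terminated, Blocked, Ready}.

{Terminated, Blocked, Ready}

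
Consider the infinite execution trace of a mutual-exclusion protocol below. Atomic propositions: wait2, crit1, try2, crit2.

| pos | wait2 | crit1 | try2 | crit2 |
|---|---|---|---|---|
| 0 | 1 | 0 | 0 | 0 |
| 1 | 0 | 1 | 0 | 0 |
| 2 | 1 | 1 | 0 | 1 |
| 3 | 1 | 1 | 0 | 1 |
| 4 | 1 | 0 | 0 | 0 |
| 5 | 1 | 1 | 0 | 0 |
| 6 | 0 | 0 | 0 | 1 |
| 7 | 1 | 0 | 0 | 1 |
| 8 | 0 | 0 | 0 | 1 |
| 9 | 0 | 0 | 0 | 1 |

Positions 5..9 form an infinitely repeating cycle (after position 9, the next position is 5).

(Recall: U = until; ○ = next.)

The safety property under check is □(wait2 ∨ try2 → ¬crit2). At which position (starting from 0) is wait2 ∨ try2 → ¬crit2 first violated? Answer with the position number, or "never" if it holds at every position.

Check wait2 ∨ try2 → ¬crit2 at each position in order: 0 ✓, 1 ✓.
At position 2 the labels are {crit1, crit2, wait2}, so wait2 ∨ try2 → ¬crit2 is false there. This is the first violation.

2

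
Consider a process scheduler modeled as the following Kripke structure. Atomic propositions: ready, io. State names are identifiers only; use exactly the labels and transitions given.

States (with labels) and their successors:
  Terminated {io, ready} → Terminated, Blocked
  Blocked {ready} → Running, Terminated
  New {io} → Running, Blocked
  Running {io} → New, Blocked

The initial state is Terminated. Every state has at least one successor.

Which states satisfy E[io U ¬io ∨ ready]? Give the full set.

{Terminated, Blocked, New, Running}

States satisfying io: {Terminated, New, Running}.
States satisfying ¬io ∨ ready: {Terminated, Blocked}.
States satisfying E[io U ¬io ∨ ready]: {Terminated, Blocked, New, Running}.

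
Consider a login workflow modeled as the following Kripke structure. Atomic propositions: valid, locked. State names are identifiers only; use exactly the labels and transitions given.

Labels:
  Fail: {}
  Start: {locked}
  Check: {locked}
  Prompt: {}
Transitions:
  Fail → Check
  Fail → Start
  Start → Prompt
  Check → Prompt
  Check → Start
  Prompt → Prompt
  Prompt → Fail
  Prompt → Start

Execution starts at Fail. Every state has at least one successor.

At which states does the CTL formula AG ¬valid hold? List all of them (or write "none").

States satisfying ¬valid: {Fail, Start, Check, Prompt}.
States satisfying AG ¬valid: {Fail, Start, Check, Prompt}.

{Fail, Start, Check, Prompt}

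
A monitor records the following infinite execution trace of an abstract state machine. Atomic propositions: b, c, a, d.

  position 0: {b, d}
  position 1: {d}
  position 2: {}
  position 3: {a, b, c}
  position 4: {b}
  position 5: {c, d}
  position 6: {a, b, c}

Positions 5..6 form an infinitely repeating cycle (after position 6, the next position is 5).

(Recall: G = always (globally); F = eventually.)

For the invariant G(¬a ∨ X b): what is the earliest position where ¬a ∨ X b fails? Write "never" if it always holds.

Check ¬a ∨ X b at each position in order: 0 ✓, 1 ✓, 2 ✓, 3 ✓, 4 ✓, 5 ✓.
At position 6 the labels are {a, b, c} and the next position 5 has {c, d}, so ¬a ∨ X b is false there. This is the first violation.

6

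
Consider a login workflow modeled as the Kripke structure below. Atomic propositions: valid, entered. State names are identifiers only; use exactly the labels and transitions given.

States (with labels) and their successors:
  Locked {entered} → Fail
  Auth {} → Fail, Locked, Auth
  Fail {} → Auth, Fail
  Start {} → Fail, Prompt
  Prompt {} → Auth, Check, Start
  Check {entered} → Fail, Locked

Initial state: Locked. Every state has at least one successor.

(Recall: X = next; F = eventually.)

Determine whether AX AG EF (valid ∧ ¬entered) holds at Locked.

No

States satisfying AG EF (valid ∧ ¬entered): ∅.
States satisfying AX AG EF (valid ∧ ¬entered): ∅.
Locked ∉ Sat(AX AG EF (valid ∧ ¬entered)).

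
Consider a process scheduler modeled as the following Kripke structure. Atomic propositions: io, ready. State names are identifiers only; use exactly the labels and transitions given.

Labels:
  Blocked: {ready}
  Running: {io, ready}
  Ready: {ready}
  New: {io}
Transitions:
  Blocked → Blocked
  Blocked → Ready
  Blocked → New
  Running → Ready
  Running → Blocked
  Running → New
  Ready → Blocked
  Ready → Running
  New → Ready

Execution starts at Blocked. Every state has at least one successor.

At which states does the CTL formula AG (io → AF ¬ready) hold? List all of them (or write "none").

States satisfying io → AF ¬ready: {Blocked, Ready, New}.
States satisfying AG (io → AF ¬ready): ∅.

none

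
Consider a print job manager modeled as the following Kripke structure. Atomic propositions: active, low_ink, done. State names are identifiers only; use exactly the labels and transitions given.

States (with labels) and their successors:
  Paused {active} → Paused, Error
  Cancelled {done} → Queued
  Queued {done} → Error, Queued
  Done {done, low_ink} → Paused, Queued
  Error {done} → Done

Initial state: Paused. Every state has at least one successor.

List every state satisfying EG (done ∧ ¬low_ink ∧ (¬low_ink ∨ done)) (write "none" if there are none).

{Cancelled, Queued}

States satisfying done ∧ ¬low_ink ∧ (¬low_ink ∨ done): {Cancelled, Queued, Error}.
States satisfying EG (done ∧ ¬low_ink ∧ (¬low_ink ∨ done)): {Cancelled, Queued}.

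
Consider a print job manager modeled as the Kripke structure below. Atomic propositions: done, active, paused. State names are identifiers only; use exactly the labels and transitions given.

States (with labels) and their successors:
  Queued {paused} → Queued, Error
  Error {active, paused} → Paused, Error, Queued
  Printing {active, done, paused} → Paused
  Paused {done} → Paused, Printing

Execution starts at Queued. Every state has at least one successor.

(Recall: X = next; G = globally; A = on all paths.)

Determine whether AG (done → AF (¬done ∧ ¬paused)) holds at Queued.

No

States satisfying done → AF (¬done ∧ ¬paused): {Queued, Error}.
States satisfying AG (done → AF (¬done ∧ ¬paused)): ∅.
Paused is reachable from Queued and violates done → AF (¬done ∧ ¬paused), so AG fails at Queued.
Queued ∉ Sat(AG (done → AF (¬done ∧ ¬paused))).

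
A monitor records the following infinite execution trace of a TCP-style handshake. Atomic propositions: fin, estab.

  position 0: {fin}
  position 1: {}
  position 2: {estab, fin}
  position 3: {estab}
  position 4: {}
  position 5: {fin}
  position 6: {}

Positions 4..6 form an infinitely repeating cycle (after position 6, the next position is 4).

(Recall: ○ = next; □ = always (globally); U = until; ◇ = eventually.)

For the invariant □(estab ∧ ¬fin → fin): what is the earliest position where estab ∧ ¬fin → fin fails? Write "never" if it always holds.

3

Check estab ∧ ¬fin → fin at each position in order: 0 ✓, 1 ✓, 2 ✓.
At position 3 the labels are {estab}, so estab ∧ ¬fin → fin is false there. This is the first violation.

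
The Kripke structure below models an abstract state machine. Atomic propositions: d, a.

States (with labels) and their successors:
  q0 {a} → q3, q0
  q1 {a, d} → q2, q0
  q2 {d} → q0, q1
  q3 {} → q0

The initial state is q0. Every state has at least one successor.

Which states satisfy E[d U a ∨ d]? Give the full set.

States satisfying d: {q1, q2}.
States satisfying a ∨ d: {q0, q1, q2}.
States satisfying E[d U a ∨ d]: {q0, q1, q2}.

{q0, q1, q2}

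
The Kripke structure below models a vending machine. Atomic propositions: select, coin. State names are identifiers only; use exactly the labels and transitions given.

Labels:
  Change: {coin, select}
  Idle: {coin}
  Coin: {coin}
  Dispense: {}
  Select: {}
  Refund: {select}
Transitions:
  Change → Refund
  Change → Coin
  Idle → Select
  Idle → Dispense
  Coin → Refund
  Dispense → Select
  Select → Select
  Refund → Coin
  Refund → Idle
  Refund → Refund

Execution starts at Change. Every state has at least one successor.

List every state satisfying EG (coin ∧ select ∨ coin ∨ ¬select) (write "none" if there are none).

States satisfying coin ∧ select ∨ coin ∨ ¬select: {Change, Idle, Coin, Dispense, Select}.
States satisfying EG (coin ∧ select ∨ coin ∨ ¬select): {Idle, Dispense, Select}.

{Idle, Dispense, Select}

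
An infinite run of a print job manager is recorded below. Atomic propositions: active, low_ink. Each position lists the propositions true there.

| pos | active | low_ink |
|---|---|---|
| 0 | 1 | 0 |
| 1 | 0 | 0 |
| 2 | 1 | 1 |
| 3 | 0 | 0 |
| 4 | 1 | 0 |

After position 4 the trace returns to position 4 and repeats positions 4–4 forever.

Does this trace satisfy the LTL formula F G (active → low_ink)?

G (active → low_ink) is false at every position 0..4, so it never becomes true and F G (active → low_ink) fails.

Does not hold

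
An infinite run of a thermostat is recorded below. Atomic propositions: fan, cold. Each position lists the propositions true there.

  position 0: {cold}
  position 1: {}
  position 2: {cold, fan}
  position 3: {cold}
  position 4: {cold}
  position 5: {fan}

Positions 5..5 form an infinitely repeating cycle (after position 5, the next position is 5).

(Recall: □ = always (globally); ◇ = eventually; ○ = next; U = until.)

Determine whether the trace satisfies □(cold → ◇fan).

Yes

cold → ◇fan holds at every position 0..5, and those are all positions ever visited, so □(cold → ◇fan) holds.
Positions where cold holds: 0, 2, 3, 4.
Check ◇fan at each: 0→ok, 2→ok, 3→ok, 4→ok.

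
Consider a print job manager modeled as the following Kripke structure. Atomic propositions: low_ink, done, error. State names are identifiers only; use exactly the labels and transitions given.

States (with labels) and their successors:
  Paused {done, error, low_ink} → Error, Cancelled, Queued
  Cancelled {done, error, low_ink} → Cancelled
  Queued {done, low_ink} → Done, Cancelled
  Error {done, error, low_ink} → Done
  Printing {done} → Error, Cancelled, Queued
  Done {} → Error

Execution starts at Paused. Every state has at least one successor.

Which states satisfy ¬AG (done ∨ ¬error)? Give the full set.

States satisfying done ∨ ¬error: {Paused, Cancelled, Queued, Error, Printing, Done}.
States satisfying AG (done ∨ ¬error): {Paused, Cancelled, Queued, Error, Printing, Done}.
States satisfying ¬AG (done ∨ ¬error): ∅.

none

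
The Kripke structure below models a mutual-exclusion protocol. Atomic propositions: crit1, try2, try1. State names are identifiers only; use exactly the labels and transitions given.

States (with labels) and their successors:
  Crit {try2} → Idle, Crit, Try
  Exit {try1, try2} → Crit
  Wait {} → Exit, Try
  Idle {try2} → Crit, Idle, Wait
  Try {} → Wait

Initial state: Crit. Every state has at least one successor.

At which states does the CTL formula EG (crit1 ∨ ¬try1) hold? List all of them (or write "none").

States satisfying crit1 ∨ ¬try1: {Crit, Wait, Idle, Try}.
States satisfying EG (crit1 ∨ ¬try1): {Crit, Wait, Idle, Try}.

{Crit, Wait, Idle, Try}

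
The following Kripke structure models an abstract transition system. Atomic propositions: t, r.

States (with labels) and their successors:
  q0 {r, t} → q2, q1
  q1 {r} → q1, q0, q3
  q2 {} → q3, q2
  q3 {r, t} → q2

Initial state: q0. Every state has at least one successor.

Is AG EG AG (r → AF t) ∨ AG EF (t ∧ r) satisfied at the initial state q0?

States satisfying EG AG (r → AF t): {q2, q3}.
States satisfying AG EG AG (r → AF t): {q2, q3}.
States satisfying EF (t ∧ r): {q0, q1, q2, q3}.
States satisfying AG EF (t ∧ r): {q0, q1, q2, q3}.
States satisfying AG EG AG (r → AF t) ∨ AG EF (t ∧ r): {q0, q1, q2, q3}.
q0 ∈ Sat(AG EG AG (r → AF t) ∨ AG EF (t ∧ r)).

Holds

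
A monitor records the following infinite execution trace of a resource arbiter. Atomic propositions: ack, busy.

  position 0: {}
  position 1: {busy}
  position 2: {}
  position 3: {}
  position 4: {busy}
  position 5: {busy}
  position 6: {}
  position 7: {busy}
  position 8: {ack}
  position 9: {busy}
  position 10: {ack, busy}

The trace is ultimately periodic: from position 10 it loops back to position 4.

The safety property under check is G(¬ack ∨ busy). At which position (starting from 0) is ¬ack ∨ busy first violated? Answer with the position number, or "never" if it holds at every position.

8

Check ¬ack ∨ busy at each position in order: 0 ✓, 1 ✓, 2 ✓, 3 ✓, 4 ✓, 5 ✓, 6 ✓, 7 ✓.
At position 8 the labels are {ack}, so ¬ack ∨ busy is false there. This is the first violation.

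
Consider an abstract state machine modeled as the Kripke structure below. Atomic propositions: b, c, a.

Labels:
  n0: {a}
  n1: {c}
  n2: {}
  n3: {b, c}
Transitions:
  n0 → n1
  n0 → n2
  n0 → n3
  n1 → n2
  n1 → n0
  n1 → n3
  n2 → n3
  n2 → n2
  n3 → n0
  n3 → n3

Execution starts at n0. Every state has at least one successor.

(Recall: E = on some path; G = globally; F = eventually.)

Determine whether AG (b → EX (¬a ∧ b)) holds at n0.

States satisfying b → EX (¬a ∧ b): {n0, n1, n2, n3}.
States satisfying AG (b → EX (¬a ∧ b)): {n0, n1, n2, n3}.
Every state reachable from n0 satisfies b → EX (¬a ∧ b).
n0 ∈ Sat(AG (b → EX (¬a ∧ b))).

Satisfied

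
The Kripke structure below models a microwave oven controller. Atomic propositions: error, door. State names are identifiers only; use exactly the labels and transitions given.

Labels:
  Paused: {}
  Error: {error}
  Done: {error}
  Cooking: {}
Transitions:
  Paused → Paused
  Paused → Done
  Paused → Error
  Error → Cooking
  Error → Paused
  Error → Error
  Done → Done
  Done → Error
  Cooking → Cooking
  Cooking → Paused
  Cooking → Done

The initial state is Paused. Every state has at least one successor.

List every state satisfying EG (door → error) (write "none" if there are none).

States satisfying door → error: {Paused, Error, Done, Cooking}.
States satisfying EG (door → error): {Paused, Error, Done, Cooking}.

{Paused, Error, Done, Cooking}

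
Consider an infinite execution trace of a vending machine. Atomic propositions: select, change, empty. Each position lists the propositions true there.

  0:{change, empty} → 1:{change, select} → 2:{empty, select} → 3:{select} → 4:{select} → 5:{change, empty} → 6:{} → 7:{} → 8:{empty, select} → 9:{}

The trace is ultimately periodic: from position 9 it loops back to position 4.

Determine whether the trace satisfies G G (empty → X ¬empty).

G (empty → X ¬empty) holds at every position 0..9, and those are all positions ever visited, so G G (empty → X ¬empty) holds.

Holds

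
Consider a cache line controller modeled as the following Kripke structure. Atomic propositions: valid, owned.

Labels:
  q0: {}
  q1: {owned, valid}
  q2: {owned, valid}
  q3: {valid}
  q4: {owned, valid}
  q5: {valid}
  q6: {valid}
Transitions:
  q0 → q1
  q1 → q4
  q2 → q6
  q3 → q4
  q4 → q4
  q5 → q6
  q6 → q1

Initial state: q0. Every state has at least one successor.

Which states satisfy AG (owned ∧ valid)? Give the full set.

States satisfying owned ∧ valid: {q1, q2, q4}.
States satisfying AG (owned ∧ valid): {q1, q4}.

{q1, q4}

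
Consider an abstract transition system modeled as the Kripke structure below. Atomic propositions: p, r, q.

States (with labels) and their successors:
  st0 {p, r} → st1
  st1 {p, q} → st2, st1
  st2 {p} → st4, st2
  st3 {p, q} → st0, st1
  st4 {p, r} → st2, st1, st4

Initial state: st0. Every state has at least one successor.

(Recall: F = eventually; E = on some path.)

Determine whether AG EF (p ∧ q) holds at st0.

States satisfying EF (p ∧ q): {st0, st1, st2, st3, st4}.
States satisfying AG EF (p ∧ q): {st0, st1, st2, st3, st4}.
Every state reachable from st0 satisfies EF (p ∧ q).
st0 ∈ Sat(AG EF (p ∧ q)).

Holds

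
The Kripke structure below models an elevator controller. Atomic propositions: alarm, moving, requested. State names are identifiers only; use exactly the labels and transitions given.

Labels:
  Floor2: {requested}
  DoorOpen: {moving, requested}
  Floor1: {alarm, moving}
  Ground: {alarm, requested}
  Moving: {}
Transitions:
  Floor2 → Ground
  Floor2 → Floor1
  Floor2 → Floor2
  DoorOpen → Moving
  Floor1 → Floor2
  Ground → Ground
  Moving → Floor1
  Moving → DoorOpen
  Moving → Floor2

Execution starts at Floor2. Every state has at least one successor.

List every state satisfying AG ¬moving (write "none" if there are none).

{Ground}

States satisfying ¬moving: {Floor2, Ground, Moving}.
States satisfying AG ¬moving: {Ground}.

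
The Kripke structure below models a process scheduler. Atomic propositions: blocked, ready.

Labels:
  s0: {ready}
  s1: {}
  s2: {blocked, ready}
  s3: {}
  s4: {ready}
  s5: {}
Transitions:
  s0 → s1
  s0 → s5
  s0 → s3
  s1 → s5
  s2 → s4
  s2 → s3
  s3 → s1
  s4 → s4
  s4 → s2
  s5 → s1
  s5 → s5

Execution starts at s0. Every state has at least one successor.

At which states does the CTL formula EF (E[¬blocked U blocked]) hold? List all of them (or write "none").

{s2, s4}

States satisfying E[¬blocked U blocked]: {s2, s4}.
States satisfying EF (E[¬blocked U blocked]): {s2, s4}.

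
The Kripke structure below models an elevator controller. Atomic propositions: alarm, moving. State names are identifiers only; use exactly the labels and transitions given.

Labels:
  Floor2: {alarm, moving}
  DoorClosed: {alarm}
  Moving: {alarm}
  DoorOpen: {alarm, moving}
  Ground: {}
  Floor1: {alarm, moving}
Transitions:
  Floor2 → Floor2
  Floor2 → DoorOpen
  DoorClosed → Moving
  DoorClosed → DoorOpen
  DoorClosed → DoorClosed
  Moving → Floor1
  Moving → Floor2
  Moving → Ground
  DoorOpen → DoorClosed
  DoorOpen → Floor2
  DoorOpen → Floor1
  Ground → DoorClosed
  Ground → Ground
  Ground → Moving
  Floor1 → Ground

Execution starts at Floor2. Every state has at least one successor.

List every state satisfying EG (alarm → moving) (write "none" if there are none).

{Floor2, DoorOpen, Ground, Floor1}

States satisfying alarm → moving: {Floor2, DoorOpen, Ground, Floor1}.
States satisfying EG (alarm → moving): {Floor2, DoorOpen, Ground, Floor1}.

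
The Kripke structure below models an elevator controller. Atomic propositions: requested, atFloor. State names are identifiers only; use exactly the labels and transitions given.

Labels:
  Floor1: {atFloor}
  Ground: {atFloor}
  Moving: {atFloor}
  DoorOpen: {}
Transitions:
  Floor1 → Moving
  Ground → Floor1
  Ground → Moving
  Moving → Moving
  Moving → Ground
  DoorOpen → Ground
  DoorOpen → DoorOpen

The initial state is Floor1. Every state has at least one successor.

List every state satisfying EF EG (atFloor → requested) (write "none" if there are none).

States satisfying EG (atFloor → requested): {DoorOpen}.
States satisfying EF EG (atFloor → requested): {DoorOpen}.

{DoorOpen}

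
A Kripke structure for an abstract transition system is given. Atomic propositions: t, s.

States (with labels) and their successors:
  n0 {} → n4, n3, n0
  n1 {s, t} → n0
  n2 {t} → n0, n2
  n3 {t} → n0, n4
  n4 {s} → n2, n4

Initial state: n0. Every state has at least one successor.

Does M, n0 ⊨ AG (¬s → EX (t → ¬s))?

Holds

States satisfying ¬s → EX (t → ¬s): {n0, n1, n2, n3, n4}.
States satisfying AG (¬s → EX (t → ¬s)): {n0, n1, n2, n3, n4}.
Every state reachable from n0 satisfies ¬s → EX (t → ¬s).
n0 ∈ Sat(AG (¬s → EX (t → ¬s))).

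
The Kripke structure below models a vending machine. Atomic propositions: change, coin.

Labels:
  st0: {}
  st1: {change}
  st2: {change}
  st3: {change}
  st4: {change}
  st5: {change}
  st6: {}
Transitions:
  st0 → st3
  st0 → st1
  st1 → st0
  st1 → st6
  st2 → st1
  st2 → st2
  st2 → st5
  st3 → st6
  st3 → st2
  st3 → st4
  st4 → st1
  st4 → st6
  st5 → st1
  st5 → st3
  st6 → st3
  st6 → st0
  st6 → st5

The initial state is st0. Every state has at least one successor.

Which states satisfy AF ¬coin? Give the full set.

{st0, st1, st2, st3, st4, st5, st6}

States satisfying ¬coin: {st0, st1, st2, st3, st4, st5, st6}.
States satisfying AF ¬coin: {st0, st1, st2, st3, st4, st5, st6}.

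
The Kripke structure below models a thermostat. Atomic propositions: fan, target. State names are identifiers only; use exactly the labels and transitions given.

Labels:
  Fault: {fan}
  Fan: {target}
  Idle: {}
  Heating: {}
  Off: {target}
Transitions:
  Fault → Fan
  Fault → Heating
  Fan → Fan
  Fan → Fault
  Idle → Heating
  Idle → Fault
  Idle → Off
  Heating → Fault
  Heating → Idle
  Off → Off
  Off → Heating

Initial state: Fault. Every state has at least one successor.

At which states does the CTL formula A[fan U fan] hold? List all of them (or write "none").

States satisfying fan: {Fault}.
States satisfying A[fan U fan]: {Fault}.

{Fault}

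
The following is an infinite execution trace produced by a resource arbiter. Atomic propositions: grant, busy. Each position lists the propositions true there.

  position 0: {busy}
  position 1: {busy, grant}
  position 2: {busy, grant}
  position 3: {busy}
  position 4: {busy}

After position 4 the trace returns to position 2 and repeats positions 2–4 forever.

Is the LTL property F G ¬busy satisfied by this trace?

Violated

G ¬busy is false at every position 0..4, so it never becomes true and F G ¬busy fails.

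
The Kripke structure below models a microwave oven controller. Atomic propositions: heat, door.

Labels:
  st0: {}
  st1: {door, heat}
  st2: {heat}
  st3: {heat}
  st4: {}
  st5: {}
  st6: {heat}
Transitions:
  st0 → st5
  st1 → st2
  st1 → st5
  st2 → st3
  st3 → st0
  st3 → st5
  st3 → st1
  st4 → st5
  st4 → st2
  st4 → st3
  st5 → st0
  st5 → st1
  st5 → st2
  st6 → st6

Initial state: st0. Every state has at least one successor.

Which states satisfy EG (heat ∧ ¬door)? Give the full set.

States satisfying heat ∧ ¬door: {st2, st3, st6}.
States satisfying EG (heat ∧ ¬door): {st6}.

{st6}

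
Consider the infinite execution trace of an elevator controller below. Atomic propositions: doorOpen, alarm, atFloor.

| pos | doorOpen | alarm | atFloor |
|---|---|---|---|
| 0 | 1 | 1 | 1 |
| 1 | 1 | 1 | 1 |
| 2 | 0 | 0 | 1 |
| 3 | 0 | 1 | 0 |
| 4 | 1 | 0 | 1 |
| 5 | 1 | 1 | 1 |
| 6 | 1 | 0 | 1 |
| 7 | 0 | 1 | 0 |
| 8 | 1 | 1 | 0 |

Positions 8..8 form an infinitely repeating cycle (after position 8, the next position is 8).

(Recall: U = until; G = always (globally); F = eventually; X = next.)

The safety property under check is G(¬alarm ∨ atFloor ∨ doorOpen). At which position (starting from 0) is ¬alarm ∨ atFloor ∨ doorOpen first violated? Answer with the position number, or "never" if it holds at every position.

3

Check ¬alarm ∨ atFloor ∨ doorOpen at each position in order: 0 ✓, 1 ✓, 2 ✓.
At position 3 the labels are {alarm}, so ¬alarm ∨ atFloor ∨ doorOpen is false there. This is the first violation.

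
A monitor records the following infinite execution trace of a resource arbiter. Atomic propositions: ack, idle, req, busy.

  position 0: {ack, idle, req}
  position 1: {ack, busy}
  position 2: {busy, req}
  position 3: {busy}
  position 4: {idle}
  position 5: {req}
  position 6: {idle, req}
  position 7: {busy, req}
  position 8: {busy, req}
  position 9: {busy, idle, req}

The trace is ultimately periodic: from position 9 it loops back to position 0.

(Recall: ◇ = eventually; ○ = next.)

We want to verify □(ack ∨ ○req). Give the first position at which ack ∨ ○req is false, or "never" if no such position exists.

2

Check ack ∨ ○req at each position in order: 0 ✓, 1 ✓.
At position 2 the labels are {busy, req} and the next position 3 has {busy}, so ack ∨ ○req is false there. This is the first violation.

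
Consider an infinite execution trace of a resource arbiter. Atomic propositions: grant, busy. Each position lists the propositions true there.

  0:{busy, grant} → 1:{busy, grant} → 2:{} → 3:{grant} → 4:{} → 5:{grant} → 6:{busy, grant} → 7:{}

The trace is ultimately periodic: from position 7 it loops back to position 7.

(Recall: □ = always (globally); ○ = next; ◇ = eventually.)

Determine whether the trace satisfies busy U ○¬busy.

Walking from position 0: ○¬busy first holds at position 1, and busy holds at every earlier position along the way, so busy U ○¬busy holds.

Holds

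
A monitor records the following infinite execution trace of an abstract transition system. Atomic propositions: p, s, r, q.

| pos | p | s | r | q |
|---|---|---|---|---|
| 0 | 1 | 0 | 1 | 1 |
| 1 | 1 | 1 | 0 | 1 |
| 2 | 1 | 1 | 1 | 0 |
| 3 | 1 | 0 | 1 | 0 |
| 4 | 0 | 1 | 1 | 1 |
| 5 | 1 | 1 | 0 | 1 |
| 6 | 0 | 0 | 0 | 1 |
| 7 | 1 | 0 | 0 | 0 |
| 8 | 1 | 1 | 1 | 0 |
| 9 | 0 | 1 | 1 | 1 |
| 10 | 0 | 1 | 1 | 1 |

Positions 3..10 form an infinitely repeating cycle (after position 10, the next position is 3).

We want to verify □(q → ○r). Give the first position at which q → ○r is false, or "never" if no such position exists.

At position 0 the labels are {p, q, r} and the next position 1 has {p, q, s}, so q → ○r is false there. This is the first violation.

0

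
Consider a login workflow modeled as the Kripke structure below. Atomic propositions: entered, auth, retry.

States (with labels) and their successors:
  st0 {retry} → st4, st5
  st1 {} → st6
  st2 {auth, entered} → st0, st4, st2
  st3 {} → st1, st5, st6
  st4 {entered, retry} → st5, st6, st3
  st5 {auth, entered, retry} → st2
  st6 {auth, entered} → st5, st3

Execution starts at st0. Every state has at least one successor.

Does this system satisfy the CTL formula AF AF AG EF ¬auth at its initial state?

Yes

States satisfying AF AG EF ¬auth: {st0, st1, st2, st3, st4, st5, st6}.
States satisfying AF AF AG EF ¬auth: {st0, st1, st2, st3, st4, st5, st6}.
st0 ∈ Sat(AF AF AG EF ¬auth).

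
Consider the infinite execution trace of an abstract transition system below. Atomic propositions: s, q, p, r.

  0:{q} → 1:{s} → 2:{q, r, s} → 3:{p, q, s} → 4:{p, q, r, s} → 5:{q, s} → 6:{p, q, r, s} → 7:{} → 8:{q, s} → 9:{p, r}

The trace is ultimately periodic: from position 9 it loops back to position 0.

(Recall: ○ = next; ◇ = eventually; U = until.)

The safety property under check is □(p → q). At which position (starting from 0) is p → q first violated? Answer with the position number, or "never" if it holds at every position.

Check p → q at each position in order: 0 ✓, 1 ✓, 2 ✓, 3 ✓, 4 ✓, 5 ✓, 6 ✓, 7 ✓, 8 ✓.
At position 9 the labels are {p, r}, so p → q is false there. This is the first violation.

9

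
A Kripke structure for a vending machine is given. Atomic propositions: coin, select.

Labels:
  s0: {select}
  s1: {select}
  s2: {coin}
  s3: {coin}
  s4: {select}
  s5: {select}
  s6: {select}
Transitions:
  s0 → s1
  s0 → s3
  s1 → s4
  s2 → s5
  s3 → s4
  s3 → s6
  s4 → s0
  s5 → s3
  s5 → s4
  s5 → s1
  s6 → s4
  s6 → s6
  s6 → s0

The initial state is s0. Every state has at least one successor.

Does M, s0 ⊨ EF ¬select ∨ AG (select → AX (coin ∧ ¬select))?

States satisfying ¬select: {s2, s3}.
States satisfying EF ¬select: {s0, s1, s2, s3, s4, s5, s6}.
States satisfying select → AX (coin ∧ ¬select): {s2, s3}.
States satisfying AG (select → AX (coin ∧ ¬select)): ∅.
States satisfying EF ¬select ∨ AG (select → AX (coin ∧ ¬select)): {s0, s1, s2, s3, s4, s5, s6}.
s0 ∈ Sat(EF ¬select ∨ AG (select → AX (coin ∧ ¬select))).

Satisfied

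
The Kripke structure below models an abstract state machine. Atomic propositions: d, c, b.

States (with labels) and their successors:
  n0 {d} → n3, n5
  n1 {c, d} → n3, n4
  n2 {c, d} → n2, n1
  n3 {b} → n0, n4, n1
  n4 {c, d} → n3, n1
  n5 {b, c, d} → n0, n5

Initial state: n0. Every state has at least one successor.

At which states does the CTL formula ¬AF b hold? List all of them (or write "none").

States satisfying b: {n3, n5}.
States satisfying AF b: {n0, n3, n5}.
States satisfying ¬AF b: {n1, n2, n4}.

{n1, n2, n4}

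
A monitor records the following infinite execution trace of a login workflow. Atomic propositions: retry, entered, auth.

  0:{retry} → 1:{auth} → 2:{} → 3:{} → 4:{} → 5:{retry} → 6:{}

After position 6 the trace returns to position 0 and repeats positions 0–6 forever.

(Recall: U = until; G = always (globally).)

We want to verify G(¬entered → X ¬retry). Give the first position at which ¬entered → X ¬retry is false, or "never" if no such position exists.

Check ¬entered → X ¬retry at each position in order: 0 ✓, 1 ✓, 2 ✓, 3 ✓.
At position 4 the labels are {} and the next position 5 has {retry}, so ¬entered → X ¬retry is false there. This is the first violation.

4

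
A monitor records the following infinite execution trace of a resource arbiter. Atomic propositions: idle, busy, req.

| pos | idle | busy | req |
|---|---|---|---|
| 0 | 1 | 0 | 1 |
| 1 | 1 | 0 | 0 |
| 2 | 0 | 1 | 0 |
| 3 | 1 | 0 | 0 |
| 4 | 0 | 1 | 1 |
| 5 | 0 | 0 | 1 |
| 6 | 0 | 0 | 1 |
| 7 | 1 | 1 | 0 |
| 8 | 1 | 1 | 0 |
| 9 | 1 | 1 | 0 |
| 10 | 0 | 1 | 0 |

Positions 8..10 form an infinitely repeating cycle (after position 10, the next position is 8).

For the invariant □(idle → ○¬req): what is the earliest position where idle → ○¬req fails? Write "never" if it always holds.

3

Check idle → ○¬req at each position in order: 0 ✓, 1 ✓, 2 ✓.
At position 3 the labels are {idle} and the next position 4 has {busy, req}, so idle → ○¬req is false there. This is the first violation.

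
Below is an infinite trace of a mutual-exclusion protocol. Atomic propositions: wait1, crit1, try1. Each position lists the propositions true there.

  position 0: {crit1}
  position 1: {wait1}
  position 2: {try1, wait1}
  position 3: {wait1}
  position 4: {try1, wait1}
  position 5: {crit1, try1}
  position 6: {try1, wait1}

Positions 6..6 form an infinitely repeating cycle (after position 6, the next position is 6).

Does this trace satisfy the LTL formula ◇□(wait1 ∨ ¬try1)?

□(wait1 ∨ ¬try1) holds at position 6, which is reachable from 0, so ◇□(wait1 ∨ ¬try1) holds.

Satisfied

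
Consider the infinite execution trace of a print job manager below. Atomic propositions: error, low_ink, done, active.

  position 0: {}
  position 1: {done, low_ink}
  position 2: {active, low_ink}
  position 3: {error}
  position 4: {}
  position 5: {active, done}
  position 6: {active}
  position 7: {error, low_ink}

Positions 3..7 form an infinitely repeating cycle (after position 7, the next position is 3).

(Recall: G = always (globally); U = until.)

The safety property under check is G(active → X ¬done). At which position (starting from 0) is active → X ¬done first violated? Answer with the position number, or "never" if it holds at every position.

active → X ¬done holds at every position 0..7, and those are all the positions the trace ever visits, so the invariant G(active → X ¬done) is never violated.

never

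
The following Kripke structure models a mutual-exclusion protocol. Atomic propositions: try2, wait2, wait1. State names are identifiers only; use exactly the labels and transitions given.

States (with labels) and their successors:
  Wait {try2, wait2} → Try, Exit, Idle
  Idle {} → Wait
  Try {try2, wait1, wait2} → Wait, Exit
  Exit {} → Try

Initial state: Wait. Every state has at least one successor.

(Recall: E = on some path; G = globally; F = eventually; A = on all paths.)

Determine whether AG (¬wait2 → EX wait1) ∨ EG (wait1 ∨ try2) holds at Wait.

States satisfying ¬wait2 → EX wait1: {Wait, Try, Exit}.
States satisfying AG (¬wait2 → EX wait1): ∅.
States satisfying wait1 ∨ try2: {Wait, Try}.
States satisfying EG (wait1 ∨ try2): {Wait, Try}.
States satisfying AG (¬wait2 → EX wait1) ∨ EG (wait1 ∨ try2): {Wait, Try}.
Wait ∈ Sat(AG (¬wait2 → EX wait1) ∨ EG (wait1 ∨ try2)).

Satisfied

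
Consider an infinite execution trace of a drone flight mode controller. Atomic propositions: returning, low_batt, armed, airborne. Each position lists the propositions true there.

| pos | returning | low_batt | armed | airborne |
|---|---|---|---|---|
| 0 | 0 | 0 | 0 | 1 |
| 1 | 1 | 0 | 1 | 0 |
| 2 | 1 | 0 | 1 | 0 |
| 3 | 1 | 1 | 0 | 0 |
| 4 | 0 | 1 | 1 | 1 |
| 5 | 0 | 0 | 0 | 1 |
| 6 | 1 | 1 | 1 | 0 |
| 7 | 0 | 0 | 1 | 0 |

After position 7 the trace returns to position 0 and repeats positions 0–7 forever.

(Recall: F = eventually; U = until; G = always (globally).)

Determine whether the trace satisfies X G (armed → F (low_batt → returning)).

The position after 0 is 1; G (armed → F (low_batt → returning)) is true there.

Satisfied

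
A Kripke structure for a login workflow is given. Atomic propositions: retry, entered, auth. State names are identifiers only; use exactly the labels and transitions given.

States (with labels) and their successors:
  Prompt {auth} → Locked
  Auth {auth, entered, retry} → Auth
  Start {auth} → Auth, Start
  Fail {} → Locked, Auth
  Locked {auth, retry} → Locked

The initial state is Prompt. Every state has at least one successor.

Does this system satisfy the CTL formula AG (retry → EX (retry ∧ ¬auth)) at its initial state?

States satisfying retry → EX (retry ∧ ¬auth): {Prompt, Start, Fail}.
States satisfying AG (retry → EX (retry ∧ ¬auth)): ∅.
Locked is reachable from Prompt and violates retry → EX (retry ∧ ¬auth), so AG fails at Prompt.
Prompt ∉ Sat(AG (retry → EX (retry ∧ ¬auth))).

Violated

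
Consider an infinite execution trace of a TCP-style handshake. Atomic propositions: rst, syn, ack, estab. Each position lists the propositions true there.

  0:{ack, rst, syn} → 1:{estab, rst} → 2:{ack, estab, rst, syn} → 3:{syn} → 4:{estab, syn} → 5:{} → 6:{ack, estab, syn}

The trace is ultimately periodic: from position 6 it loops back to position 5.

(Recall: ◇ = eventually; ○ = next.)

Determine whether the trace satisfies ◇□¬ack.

Violated

□¬ack is false at every position 0..6, so it never becomes true and ◇□¬ack fails.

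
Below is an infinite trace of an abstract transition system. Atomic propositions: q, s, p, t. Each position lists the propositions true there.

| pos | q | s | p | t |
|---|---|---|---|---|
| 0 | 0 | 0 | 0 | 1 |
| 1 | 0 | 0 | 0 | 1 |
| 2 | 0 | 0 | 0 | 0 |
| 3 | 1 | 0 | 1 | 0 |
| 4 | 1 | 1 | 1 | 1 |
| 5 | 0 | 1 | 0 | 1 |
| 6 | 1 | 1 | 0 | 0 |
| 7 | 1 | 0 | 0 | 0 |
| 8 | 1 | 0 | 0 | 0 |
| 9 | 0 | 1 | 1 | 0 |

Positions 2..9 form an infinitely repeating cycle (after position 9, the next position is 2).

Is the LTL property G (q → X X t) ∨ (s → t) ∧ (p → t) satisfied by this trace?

q → X X t must hold at every position from 0 onward. It fails at position 4, so G (q → X X t) is false.
Positions where q holds: 3, 4, 6, 7, 8.
Check X X t at each: 3→ok, 4→fails, 6→fails, 7→fails, 8→fails.
At position 0: G (q → X X t) is false; (s → t) ∧ (p → t) is true; so G (q → X X t) ∨ (s → t) ∧ (p → t) is true.

Satisfied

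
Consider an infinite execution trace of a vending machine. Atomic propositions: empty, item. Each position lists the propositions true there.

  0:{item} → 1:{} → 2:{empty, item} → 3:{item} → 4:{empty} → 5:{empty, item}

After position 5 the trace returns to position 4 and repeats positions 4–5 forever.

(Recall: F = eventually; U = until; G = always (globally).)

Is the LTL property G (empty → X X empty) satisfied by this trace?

empty → X X empty holds at every position 0..5, and those are all positions ever visited, so G (empty → X X empty) holds.
Positions where empty holds: 2, 4, 5.
Check X X empty at each: 2→ok, 4→ok, 5→ok.

Yes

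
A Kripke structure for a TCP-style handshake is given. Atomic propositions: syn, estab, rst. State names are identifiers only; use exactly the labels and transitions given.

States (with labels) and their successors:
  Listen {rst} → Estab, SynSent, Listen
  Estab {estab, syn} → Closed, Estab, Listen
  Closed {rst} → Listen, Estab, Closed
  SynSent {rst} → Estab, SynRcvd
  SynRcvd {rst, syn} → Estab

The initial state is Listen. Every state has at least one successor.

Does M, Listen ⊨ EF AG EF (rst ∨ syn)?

States satisfying AG EF (rst ∨ syn): {Listen, Estab, Closed, SynSent, SynRcvd}.
States satisfying EF AG EF (rst ∨ syn): {Listen, Estab, Closed, SynSent, SynRcvd}.
Some path from Listen reaches a state where AG EF (rst ∨ syn) holds.
Listen ∈ Sat(EF AG EF (rst ∨ syn)).

Satisfied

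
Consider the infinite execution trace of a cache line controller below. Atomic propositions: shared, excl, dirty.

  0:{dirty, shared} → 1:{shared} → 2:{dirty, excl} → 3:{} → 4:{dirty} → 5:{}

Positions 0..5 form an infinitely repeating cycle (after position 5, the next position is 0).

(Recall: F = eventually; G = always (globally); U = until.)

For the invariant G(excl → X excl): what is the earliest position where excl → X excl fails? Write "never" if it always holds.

Check excl → X excl at each position in order: 0 ✓, 1 ✓.
At position 2 the labels are {dirty, excl} and the next position 3 has {}, so excl → X excl is false there. This is the first violation.

2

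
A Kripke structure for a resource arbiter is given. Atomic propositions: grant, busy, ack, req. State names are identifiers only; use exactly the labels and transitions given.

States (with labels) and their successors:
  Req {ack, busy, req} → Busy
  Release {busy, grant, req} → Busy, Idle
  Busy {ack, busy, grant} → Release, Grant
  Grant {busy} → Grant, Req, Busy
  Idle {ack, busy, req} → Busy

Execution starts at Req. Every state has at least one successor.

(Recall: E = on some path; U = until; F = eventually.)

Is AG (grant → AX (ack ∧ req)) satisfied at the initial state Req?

States satisfying grant → AX (ack ∧ req): {Req, Grant, Idle}.
States satisfying AG (grant → AX (ack ∧ req)): ∅.
Busy is reachable from Req and violates grant → AX (ack ∧ req), so AG fails at Req.
Req ∉ Sat(AG (grant → AX (ack ∧ req))).

No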